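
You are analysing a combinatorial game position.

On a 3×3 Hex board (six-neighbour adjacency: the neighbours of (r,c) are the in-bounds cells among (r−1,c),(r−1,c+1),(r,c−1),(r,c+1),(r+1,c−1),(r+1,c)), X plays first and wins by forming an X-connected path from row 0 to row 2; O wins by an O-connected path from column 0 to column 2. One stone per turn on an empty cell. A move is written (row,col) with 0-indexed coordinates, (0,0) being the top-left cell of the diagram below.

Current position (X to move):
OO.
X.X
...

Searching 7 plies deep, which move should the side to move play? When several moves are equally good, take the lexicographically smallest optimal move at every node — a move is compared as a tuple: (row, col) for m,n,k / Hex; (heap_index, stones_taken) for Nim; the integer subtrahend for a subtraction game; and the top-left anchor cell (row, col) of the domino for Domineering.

X's best at [OO./X.X/...]: (0,2)

p1 X@[OO./X.X/...]: (0,2)[OOX/X.X/...]+1* (1,1)[OO./XXX/...]-1 (2,0)[OO./X.X/X..]-1 (2,1)[OO./X.X/.X.]-1 (2,2)[OO./X.X/..X]-1
p2 O@[OOX/X.X/...]: (1,1)[OOX/XOX/...]-1* (2,0)[OOX/X.X/O..]-1 (2,1)[OOX/X.X/.O.]-1 (2,2)[OOX/X.X/..O]-1
p3 X@[OOX/XOX/...]: (2,0)[OOX/XOX/X..]+1* (2,1)[OOX/XOX/.X.]+1 (2,2)[OOX/XOX/..X]+1
p4 O@[OOX/XOX/X..]: (2,1)[OOX/XOX/XO.]-1* (2,2)[OOX/XOX/X.O]-1
p5 X@[OOX/XOX/XO.]: (2,2)[OOX/XOX/XOX]+1*
p6 O@[OOX/XOX/XOX] terminal -1; root [OO./X.X/...] d7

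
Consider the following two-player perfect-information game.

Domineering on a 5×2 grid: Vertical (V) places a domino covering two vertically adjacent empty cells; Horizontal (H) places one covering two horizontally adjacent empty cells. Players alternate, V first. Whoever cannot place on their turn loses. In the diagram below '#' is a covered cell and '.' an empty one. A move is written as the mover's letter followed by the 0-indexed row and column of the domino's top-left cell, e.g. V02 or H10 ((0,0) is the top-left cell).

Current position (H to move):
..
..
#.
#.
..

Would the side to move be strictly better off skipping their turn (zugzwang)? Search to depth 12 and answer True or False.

p1 H@[../../#./#./..]: H00[##/../#./#./..]+1* H10[../##/#./#./..]+1 H40[../../#./#./##]-1
p2 V@[##/../#./#./..]: V11[##/.#/##/#./..]-1* V21[##/../##/##/..]-1 V31[##/../#./##/.#]-1
p3 H@[##/.#/##/#./..]: H40[##/.#/##/#./##]+1*
p4 V@[##/.#/##/#./##] terminal -1; root [../../#./#./..] d12
if H skipped the turn, V would face:
~ p1 V@[../../#./#./..]: V00[#./#./#./#./..]+1* V01[.#/.#/#./#./..]+1 V11[../.#/##/#./..]+1 V21[../../##/##/..]-1 V31[../../#./##/.#]-1
~ p2 H@[#./#./#./#./..]: H40[#./#./#./#./##]-1*
~ p3 V@[#./#./#./#./##]: V01[##/##/#./#./##]+1* V11[#./##/##/#./##]+1 V21[#./#./##/##/##]+1
~ p4 H@[##/##/#./#./##] terminal -1; root [../../#./#./..] d12
compare (H): move=+1 vs pass=-1

zugzwang(../../#./#./.., H) = False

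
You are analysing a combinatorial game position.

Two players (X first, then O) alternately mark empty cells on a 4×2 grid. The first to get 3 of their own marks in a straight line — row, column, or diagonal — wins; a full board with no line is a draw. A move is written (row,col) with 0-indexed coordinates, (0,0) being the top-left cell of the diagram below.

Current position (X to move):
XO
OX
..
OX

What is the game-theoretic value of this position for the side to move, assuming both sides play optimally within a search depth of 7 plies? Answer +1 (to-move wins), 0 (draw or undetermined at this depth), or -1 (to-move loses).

[XO/OX/../OX] X move#1: (2,0):+0/XO/OX/X./OX, (2,1):+1/XO/OX/.X/OX*
[XO/OX/.X/OX] end (terminal -1, O#2); searched XO/OX/../OX to 7

value(XO/OX/../OX, X) = +1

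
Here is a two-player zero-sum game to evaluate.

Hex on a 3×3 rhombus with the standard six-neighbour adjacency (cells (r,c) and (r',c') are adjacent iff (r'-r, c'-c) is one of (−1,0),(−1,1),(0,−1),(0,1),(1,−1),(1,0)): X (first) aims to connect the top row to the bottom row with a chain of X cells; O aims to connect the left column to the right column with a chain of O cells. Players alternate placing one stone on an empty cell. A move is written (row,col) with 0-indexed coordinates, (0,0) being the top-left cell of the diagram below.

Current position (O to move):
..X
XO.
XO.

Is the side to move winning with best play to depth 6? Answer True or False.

O winning at [..X/XO./XO.]: False

[..X/XO./XO.] O move#1: (0,0):-1/O.X/XO./XO.*, (0,1):-1/.OX/XO./XO., (1,2):-1/..X/XOO/XO., (2,2):-1/..X/XO./XOO
[O.X/XO./XO.] X move#2: (0,1):+1/OXX/XO./XO.*, (1,2):+1/O.X/XOX/XO., (2,2):+1/O.X/XO./XOX
[OXX/XO./XO.] end (terminal -1, O#3); searched ..X/XO./XO. to 6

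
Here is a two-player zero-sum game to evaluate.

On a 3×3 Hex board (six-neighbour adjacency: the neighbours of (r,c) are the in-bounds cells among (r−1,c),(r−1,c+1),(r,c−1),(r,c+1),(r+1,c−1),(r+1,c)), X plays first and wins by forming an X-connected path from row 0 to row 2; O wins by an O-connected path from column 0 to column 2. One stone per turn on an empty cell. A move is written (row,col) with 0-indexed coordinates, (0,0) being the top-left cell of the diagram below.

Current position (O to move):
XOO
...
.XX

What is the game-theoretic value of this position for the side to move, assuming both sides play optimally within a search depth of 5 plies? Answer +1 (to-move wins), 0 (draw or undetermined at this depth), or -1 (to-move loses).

p1 O@[XOO/.../.XX]: (1,0)[XOO/O../.XX]+1* (1,1)[XOO/.O./.XX]+1 (1,2)[XOO/..O/.XX]-1 (2,0)[XOO/.../OXX]+1
p2 X@[XOO/O../.XX] terminal -1; root [XOO/.../.XX] d5

value(XOO/.../.XX, O) = +1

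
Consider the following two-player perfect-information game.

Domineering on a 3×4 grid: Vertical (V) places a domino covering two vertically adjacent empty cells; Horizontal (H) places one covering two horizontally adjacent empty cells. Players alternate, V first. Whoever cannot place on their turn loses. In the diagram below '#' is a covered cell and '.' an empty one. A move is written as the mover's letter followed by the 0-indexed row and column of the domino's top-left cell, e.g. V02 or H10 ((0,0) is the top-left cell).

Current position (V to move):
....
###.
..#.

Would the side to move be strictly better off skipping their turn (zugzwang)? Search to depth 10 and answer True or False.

zugzwang(..../###./..#., V) = False

[..../###./..#.] V move#1: V03:-1/...#/####/..#.*, V13:-1/..../####/..##
[...#/####/..#.] H move#2: H00:+1/##.#/####/..#.*, H01:+1/.###/####/..#., H20:+1/...#/####/###.
[##.#/####/..#.] end (terminal -1, V#3); searched ..../###./..#. to 10
pass branch (H moves first from the same position):
  | [..../###./..#.] H move#1: H00:+1/##../###./..#.*, H01:+1/.##./###./..#., H02:+1/..##/###./..#., H20:+1/..../###./###.
  | [##../###./..#.] V move#2: V03:-1/##.#/####/..#.*, V13:-1/##../####/..##
  | [##.#/####/..#.] H move#3: H20:+1/##.#/####/###.*
  | [##.#/####/###.] end (terminal -1, V#4); searched ..../###./..#. to 10
V moving scores -1; V passing scores -1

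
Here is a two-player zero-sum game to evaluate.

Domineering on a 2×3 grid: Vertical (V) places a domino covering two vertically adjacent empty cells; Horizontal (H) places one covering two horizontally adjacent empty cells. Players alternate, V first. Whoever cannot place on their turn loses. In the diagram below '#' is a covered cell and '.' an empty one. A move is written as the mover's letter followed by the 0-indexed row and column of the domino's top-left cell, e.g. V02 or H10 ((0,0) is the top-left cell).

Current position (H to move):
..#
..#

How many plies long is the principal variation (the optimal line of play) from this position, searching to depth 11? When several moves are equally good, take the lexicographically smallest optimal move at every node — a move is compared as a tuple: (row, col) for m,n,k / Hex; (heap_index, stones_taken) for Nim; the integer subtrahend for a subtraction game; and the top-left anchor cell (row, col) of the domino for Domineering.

PV length from [..#/..#]: 1 ply

[..#/..#] H move#1: H00:+1/###/..#*, H10:+1/..#/###
[###/..#] end (terminal -1, V#2); searched ..#/..# to 11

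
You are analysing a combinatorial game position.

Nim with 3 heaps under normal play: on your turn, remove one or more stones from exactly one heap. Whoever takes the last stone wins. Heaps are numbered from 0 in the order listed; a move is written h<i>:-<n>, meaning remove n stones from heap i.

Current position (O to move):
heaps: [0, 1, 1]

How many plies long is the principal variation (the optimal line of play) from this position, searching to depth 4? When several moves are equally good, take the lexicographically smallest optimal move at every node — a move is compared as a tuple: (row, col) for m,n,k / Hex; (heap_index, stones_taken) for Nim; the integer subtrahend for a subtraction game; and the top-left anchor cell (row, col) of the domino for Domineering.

PV length from [(0,1,1)]: 2 plies

[(0,1,1)] O move#1: h1:-1:-1/(0,0,1)*, h2:-1:-1/(0,1,0)
[(0,0,1)] X move#2: h2:-1:+1/(0,0,0)*
[(0,0,0)] end (terminal -1, O#3); searched (0,1,1) to 4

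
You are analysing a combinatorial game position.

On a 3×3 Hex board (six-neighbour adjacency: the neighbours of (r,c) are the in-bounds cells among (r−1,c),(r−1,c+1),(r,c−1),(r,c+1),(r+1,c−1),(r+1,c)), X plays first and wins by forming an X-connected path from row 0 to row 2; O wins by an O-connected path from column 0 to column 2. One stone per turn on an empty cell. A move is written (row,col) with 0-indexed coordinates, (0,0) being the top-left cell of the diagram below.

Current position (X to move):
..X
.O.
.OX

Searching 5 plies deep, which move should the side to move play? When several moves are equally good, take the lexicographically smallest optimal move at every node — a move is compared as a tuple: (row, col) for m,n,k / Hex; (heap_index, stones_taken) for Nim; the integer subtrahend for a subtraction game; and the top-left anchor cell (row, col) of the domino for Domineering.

X's best at [..X/.O./.OX]: (1,0)

ply 1, X at ..X/.O./.OX | (0,0)=-1→X.X/.O./.OX; (0,1)=-1→.XX/.O./.OX; (1,0)=+1→..X/XO./.OX*; (1,2)=+1→..X/.OX/.OX; (2,0)=+1→..X/.O./XOX
ply 2, O at ..X/XO./.OX | (0,0)=-1→O.X/XO./.OX*; (0,1)=-1→.OX/XO./.OX; (1,2)=-1→..X/XOO/.OX; (2,0)=-1→..X/XO./OOX
ply 3, X at O.X/XO./.OX | (0,1)=+1→OXX/XO./.OX*; (1,2)=+1→O.X/XOX/.OX; (2,0)=+1→O.X/XO./XOX
ply 4, O at OXX/XO./.OX | (1,2)=-1→OXX/XOO/.OX*; (2,0)=-1→OXX/XO./OOX
ply 5, X at OXX/XOO/.OX | (2,0)=+1→OXX/XOO/XOX*
ply 6: OXX/XOO/XOX is terminal -1 (O); from ..X/.O./.OX depth 5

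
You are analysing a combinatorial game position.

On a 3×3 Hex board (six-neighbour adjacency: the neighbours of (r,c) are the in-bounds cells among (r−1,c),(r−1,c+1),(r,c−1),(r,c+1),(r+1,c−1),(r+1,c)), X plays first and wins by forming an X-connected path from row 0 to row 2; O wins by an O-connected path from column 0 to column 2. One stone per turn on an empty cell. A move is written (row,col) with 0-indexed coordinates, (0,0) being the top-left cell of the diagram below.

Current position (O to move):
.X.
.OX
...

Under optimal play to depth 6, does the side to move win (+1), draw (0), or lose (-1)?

[.X./.OX/...] O move#1: (0,0):-1/OX./.OX/..., (0,2):+1/.XO/.OX/...*, (1,0):-1/.X./OOX/..., (2,0):-1/.X./.OX/O.., (2,1):+1/.X./.OX/.O., (2,2):+1/.X./.OX/..O
[.XO/.OX/...] X move#2: (0,0):-1/XXO/.OX/...*, (1,0):-1/.XO/XOX/..., (2,0):-1/.XO/.OX/X.., (2,1):-1/.XO/.OX/.X., (2,2):-1/.XO/.OX/..X
[XXO/.OX/...] O move#3: (1,0):+1/XXO/OOX/...*, (2,0):+1/XXO/.OX/O.., (2,1):+1/XXO/.OX/.O., (2,2):+1/XXO/.OX/..O
[XXO/OOX/...] end (terminal -1, X#4); searched .X./.OX/... to 6

value(.X./.OX/..., O) = +1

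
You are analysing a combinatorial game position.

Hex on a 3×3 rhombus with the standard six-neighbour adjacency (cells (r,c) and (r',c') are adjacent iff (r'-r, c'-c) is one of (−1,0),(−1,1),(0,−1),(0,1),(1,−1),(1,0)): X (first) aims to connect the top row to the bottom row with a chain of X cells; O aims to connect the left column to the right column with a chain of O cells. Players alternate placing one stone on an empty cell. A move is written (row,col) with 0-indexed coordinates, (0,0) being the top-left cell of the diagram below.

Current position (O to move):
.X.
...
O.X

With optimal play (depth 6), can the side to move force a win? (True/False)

p1 O@[.X./.../O.X]: (0,0)[OX./.../O.X]-1 (0,2)[.XO/.../O.X]-1 (1,0)[.X./O../O.X]-1 (1,1)[.X./.O./O.X]+1* (1,2)[.X./..O/O.X]+1 (2,1)[.X./.../OOX]-1
p2 X@[.X./.O./O.X]: (0,0)[XX./.O./O.X]-1* (0,2)[.XX/.O./O.X]-1 (1,0)[.X./XO./O.X]-1 (1,2)[.X./.OX/O.X]-1 (2,1)[.X./.O./OXX]-1
p3 O@[XX./.O./O.X]: (0,2)[XXO/.O./O.X]+1* (1,0)[XX./OO./O.X]+1 (1,2)[XX./.OO/O.X]+1 (2,1)[XX./.O./OOX]+1
p4 X@[XXO/.O./O.X] terminal -1; root [.X./.../O.X] d6

O winning at [.X./.../O.X]: True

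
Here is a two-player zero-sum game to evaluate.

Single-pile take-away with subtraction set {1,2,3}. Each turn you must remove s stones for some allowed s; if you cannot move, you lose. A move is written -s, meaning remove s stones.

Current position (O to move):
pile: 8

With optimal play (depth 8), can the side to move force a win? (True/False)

O winning at [8]: False

[8] O move#1: -1:-1/7*, -2:-1/6, -3:-1/5
[7] X move#2: -1:-1/6, -2:-1/5, -3:+1/4*
[4] O move#3: -1:-1/3*, -2:-1/2, -3:-1/1
[3] X move#4: -1:-1/2, -2:-1/1, -3:+1/0*
[0] end (terminal -1, O#5); searched 8 to 8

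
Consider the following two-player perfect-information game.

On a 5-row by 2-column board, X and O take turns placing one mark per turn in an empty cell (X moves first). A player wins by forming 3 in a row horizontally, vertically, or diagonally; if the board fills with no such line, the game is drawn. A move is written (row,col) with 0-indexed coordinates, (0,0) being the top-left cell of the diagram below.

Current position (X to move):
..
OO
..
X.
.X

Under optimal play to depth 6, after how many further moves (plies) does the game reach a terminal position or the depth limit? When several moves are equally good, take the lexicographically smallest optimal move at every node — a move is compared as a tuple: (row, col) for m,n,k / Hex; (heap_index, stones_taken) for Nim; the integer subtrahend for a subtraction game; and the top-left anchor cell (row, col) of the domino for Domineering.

PV length from [../OO/../X./.X]: 6 plies

p1 X@[../OO/../X./.X]: (0,0)[X./OO/../X./.X]-1 (0,1)[.X/OO/../X./.X]+0* (2,0)[../OO/X./X./.X]+0 (2,1)[../OO/.X/X./.X]+0 (3,1)[../OO/../XX/.X]+0 (4,0)[../OO/../X./XX]-1
p2 O@[.X/OO/../X./.X]: (0,0)[OX/OO/../X./.X]+0* (2,0)[.X/OO/O./X./.X]+0 (2,1)[.X/OO/.O/X./.X]+0 (3,1)[.X/OO/../XO/.X]+0 (4,0)[.X/OO/../X./OX]+0
p3 X@[OX/OO/../X./.X]: (2,0)[OX/OO/X./X./.X]+0* (2,1)[OX/OO/.X/X./.X]-1 (3,1)[OX/OO/../XX/.X]-1 (4,0)[OX/OO/../X./XX]-1
p4 O@[OX/OO/X./X./.X]: (2,1)[OX/OO/XO/X./.X]-1 (3,1)[OX/OO/X./XO/.X]-1 (4,0)[OX/OO/X./X./OX]+0*
p5 X@[OX/OO/X./X./OX]: (2,1)[OX/OO/XX/X./OX]+0* (3,1)[OX/OO/X./XX/OX]+0
p6 O@[OX/OO/XX/X./OX]: (3,1)[OX/OO/XX/XO/OX]+0*
p7 X@[OX/OO/XX/XO/OX] terminal +0; root [../OO/../X./.X] d6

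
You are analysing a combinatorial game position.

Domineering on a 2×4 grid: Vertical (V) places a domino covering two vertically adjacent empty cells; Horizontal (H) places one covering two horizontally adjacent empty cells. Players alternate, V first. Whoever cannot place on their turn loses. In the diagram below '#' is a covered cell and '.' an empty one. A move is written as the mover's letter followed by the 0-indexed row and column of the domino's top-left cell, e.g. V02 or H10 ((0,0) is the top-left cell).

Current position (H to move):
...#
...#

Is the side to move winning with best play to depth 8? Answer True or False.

H winning at [...#/...#]: True

[...#/...#] H move#1: H00:+1/##.#/...#*, H01:+1/.###/...#, H10:+1/...#/##.#, H11:+1/...#/.###
[##.#/...#] V move#2: V02:-1/####/..##*
[####/..##] H move#3: H10:+1/####/####*
[####/####] end (terminal -1, V#4); searched ...#/...# to 8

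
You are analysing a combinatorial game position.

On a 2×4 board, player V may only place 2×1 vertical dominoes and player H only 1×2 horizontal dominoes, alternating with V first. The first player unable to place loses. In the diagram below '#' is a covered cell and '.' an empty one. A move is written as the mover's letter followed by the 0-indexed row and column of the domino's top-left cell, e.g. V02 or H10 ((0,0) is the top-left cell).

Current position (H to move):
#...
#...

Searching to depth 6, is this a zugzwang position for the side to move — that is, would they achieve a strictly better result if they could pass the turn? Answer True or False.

zugzwang(#.../#..., H) = False

p1 H@[#.../#...]: H01[###./#...]+1* H02[#.##/#...]+1 H11[#.../###.]+1 H12[#.../#.##]+1
p2 V@[###./#...]: V03[####/#..#]-1*
p3 H@[####/#..#]: H11[####/####]+1*
p4 V@[####/####] terminal -1; root [#.../#...] d6
if H skipped the turn, V would face:
~ p1 V@[#.../#...]: V01[##../##..]-1 V02[#.#./#.#.]+1* V03[#..#/#..#]-1
~ p2 H@[#.#./#.#.] terminal -1; root [#.../#...] d6
compare (H): move=+1 vs pass=-1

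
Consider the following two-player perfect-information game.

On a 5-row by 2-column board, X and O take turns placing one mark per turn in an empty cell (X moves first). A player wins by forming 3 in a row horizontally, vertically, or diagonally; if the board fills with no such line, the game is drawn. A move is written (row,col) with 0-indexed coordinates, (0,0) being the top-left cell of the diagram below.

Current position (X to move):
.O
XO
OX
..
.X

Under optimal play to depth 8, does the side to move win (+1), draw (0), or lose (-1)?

ply 1, X at .O/XO/OX/../.X | (0,0)=+0→XO/XO/OX/../.X; (3,0)=+0→.O/XO/OX/X./.X; (3,1)=+1→.O/XO/OX/.X/.X*; (4,0)=+0→.O/XO/OX/../XX
ply 2: .O/XO/OX/.X/.X is terminal -1 (O); from .O/XO/OX/../.X depth 8

value(.O/XO/OX/../.X, X) = +1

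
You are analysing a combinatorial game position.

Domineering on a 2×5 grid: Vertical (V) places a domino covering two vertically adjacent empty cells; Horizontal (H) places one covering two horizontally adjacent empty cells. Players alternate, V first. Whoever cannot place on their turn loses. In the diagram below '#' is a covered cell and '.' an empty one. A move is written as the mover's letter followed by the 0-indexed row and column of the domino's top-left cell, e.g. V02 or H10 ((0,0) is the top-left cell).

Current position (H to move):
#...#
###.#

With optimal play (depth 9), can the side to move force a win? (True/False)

ply 1, H at #...#/###.# | H01=-1→###.#/###.#; H02=+1→#.###/###.#*
ply 2: #.###/###.# is terminal -1 (V); from #...#/###.# depth 9

H winning at [#...#/###.#]: True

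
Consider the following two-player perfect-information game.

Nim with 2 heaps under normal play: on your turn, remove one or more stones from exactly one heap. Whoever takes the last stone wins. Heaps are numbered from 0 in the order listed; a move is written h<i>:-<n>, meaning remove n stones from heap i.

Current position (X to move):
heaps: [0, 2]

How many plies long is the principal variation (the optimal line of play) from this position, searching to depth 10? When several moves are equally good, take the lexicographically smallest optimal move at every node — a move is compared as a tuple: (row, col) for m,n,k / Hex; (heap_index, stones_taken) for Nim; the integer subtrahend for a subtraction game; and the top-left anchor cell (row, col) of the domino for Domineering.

p1 X@[(0,2)]: h1:-1[(0,1)]-1 h1:-2[(0,0)]+1*
p2 O@[(0,0)] terminal -1; root [(0,2)] d10

PV length from [(0,2)]: 1 ply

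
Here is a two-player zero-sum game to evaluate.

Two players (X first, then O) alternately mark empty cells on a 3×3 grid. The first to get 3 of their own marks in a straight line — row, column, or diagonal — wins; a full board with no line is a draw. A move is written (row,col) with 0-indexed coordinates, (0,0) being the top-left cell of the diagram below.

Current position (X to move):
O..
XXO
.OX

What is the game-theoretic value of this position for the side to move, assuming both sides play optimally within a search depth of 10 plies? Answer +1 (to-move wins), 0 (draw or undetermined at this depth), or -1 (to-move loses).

ply 1, X at O../XXO/.OX | (0,1)=+0→OX./XXO/.OX*; (0,2)=+0→O.X/XXO/.OX; (2,0)=+0→O../XXO/XOX
ply 2, O at OX./XXO/.OX | (0,2)=+0→OXO/XXO/.OX*; (2,0)=+0→OX./XXO/OOX
ply 3, X at OXO/XXO/.OX | (2,0)=+0→OXO/XXO/XOX*
ply 4: OXO/XXO/XOX is terminal +0 (O); from O../XXO/.OX depth 10

value(O../XXO/.OX, X) = 0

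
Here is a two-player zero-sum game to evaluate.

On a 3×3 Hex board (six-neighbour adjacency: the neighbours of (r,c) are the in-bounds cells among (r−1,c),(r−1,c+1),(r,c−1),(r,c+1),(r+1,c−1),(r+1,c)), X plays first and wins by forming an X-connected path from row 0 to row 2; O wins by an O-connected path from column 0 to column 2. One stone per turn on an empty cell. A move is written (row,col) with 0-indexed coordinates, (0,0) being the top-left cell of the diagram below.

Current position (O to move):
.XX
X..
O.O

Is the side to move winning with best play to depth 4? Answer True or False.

O winning at [.XX/X../O.O]: True

ply 1, O at .XX/X../O.O | (0,0)=-1→OXX/X../O.O; (1,1)=+1→.XX/XO./O.O*; (1,2)=+1→.XX/X.O/O.O; (2,1)=+1→.XX/X../OOO
ply 2, X at .XX/XO./O.O | (0,0)=-1→XXX/XO./O.O*; (1,2)=-1→.XX/XOX/O.O; (2,1)=-1→.XX/XO./OXO
ply 3, O at XXX/XO./O.O | (1,2)=+1→XXX/XOO/O.O*; (2,1)=+1→XXX/XO./OOO
ply 4: XXX/XOO/O.O is terminal -1 (X); from .XX/X../O.O depth 4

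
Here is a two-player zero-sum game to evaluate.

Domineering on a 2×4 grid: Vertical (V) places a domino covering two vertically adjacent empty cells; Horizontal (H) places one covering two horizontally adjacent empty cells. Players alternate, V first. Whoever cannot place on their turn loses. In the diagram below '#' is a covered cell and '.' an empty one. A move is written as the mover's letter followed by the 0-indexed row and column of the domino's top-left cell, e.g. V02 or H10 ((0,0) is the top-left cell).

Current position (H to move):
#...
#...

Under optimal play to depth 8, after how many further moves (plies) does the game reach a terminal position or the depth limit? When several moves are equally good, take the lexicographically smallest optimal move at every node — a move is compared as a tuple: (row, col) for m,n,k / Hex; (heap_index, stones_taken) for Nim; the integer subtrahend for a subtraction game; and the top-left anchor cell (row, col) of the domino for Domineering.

[#.../#...] H move#1: H01:+1/###./#...*, H02:+1/#.##/#..., H11:+1/#.../###., H12:+1/#.../#.##
[###./#...] V move#2: V03:-1/####/#..#*
[####/#..#] H move#3: H11:+1/####/####*
[####/####] end (terminal -1, V#4); searched #.../#... to 8

PV length from [#.../#...]: 3 plies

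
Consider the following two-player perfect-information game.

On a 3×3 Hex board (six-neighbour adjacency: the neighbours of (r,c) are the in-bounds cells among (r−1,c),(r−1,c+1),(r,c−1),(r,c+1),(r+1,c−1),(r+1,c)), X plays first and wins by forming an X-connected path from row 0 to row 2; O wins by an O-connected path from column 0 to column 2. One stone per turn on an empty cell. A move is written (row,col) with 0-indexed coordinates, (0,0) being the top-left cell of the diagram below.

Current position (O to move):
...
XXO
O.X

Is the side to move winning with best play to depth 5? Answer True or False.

O winning at [.../XXO/O.X]: True

p1 O@[.../XXO/O.X]: (0,0)[O../XXO/O.X]-1 (0,1)[.O./XXO/O.X]-1 (0,2)[..O/XXO/O.X]-1 (2,1)[.../XXO/OOX]+1*
p2 X@[.../XXO/OOX] terminal -1; root [.../XXO/O.X] d5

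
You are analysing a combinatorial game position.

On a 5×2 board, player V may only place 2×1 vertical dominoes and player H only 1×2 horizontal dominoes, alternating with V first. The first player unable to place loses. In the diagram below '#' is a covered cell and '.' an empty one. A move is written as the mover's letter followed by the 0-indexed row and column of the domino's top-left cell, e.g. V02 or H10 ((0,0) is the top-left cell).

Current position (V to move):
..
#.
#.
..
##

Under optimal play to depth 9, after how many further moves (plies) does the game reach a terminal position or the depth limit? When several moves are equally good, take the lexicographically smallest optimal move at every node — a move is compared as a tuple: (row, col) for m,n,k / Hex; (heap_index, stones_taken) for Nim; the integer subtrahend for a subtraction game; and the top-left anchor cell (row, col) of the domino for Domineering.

PV length from [../#./#./../##]: 2 plies

[../#./#./../##] V move#1: V01:-1/.#/##/#./../##*, V11:-1/../##/##/../##, V21:-1/../#./##/.#/##
[.#/##/#./../##] H move#2: H30:+1/.#/##/#./##/##*
[.#/##/#./##/##] end (terminal -1, V#3); searched ../#./#./../## to 9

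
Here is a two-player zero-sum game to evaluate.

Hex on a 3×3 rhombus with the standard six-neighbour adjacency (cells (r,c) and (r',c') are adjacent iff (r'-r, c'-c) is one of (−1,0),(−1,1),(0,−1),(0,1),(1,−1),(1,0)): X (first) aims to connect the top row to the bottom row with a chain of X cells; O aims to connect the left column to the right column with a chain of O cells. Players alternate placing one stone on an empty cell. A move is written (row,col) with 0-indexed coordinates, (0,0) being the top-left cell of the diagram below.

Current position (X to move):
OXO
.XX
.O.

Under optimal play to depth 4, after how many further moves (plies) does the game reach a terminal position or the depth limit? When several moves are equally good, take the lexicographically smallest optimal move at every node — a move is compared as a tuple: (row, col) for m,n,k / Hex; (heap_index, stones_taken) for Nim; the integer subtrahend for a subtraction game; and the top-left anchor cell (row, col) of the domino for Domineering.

ply 1, X at OXO/.XX/.O. | (1,0)=+1→OXO/XXX/.O.*; (2,0)=+1→OXO/.XX/XO.; (2,2)=+1→OXO/.XX/.OX
ply 2, O at OXO/XXX/.O. | (2,0)=-1→OXO/XXX/OO.*; (2,2)=-1→OXO/XXX/.OO
ply 3, X at OXO/XXX/OO. | (2,2)=+1→OXO/XXX/OOX*
ply 4: OXO/XXX/OOX is terminal -1 (O); from OXO/.XX/.O. depth 4

PV length from [OXO/.XX/.O.]: 3 plies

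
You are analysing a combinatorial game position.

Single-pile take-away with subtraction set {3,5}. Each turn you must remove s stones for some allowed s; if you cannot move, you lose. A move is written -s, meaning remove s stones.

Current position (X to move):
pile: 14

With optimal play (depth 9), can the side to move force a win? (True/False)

X winning at [14]: True

[14] X move#1: -3:-1/11, -5:+1/9*
[9] O move#2: -3:-1/6*, -5:-1/4
[6] X move#3: -3:-1/3, -5:+1/1*
[1] end (terminal -1, O#4); searched 14 to 9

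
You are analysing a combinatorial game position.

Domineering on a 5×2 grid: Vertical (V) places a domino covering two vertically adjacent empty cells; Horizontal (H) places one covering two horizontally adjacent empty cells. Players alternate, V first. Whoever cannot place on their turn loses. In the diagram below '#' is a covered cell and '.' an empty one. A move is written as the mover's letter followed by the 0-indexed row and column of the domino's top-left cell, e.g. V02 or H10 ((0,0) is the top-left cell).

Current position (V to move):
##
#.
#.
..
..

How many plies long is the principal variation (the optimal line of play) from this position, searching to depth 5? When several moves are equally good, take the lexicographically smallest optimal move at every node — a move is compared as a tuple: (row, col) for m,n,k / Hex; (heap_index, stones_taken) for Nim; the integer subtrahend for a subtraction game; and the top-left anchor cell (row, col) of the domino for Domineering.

PV length from [##/#./#./../..]: 1 ply

[##/#./#./../..] V move#1: V11:-1/##/##/##/../.., V21:-1/##/#./##/.#/.., V30:+1/##/#./#./#./#.*, V31:+1/##/#./#./.#/.#
[##/#./#./#./#.] end (terminal -1, H#2); searched ##/#./#./../.. to 5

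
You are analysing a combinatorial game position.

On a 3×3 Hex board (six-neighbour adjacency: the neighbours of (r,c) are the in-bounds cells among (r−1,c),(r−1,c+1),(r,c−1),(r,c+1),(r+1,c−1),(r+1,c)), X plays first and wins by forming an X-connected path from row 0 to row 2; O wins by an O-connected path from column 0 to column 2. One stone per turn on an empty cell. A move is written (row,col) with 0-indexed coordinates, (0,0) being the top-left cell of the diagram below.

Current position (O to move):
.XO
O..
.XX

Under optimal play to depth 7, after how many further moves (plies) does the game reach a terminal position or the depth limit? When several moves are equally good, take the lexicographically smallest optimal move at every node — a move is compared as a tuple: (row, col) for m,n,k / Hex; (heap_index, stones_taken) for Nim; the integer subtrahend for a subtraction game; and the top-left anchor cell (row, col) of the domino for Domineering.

[.XO/O../.XX] O move#1: (0,0):-1/OXO/O../.XX, (1,1):+1/.XO/OO./.XX*, (1,2):-1/.XO/O.O/.XX, (2,0):-1/.XO/O../OXX
[.XO/OO./.XX] end (terminal -1, X#2); searched .XO/O../.XX to 7

PV length from [.XO/O../.XX]: 1 ply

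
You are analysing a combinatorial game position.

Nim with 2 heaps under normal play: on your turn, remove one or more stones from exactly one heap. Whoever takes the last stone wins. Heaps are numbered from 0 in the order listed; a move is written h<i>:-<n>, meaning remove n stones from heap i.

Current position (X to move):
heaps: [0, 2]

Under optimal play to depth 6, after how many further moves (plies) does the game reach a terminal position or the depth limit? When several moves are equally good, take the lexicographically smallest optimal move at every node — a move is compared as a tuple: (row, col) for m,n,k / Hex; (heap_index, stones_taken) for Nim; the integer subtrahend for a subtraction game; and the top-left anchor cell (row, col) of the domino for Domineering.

PV length from [(0,2)]: 1 ply

[(0,2)] X move#1: h1:-1:-1/(0,1), h1:-2:+1/(0,0)*
[(0,0)] end (terminal -1, O#2); searched (0,2) to 6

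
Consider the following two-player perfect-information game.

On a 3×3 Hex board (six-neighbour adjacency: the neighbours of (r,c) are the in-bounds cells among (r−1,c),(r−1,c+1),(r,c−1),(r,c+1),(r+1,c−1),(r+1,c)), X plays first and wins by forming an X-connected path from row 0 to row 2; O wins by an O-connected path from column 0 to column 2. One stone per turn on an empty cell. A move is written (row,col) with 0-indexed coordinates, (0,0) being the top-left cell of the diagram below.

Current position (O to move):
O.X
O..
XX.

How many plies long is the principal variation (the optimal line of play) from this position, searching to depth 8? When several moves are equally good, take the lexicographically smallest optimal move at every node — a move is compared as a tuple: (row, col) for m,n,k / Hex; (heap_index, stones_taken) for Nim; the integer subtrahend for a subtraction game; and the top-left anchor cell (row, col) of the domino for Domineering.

PV length from [O.X/O../XX.]: 2 plies

p1 O@[O.X/O../XX.]: (0,1)[OOX/O../XX.]-1* (1,1)[O.X/OO./XX.]-1 (1,2)[O.X/O.O/XX.]-1 (2,2)[O.X/O../XXO]-1
p2 X@[OOX/O../XX.]: (1,1)[OOX/OX./XX.]+1* (1,2)[OOX/O.X/XX.]+1 (2,2)[OOX/O../XXX]+1
p3 O@[OOX/OX./XX.] terminal -1; root [O.X/O../XX.] d8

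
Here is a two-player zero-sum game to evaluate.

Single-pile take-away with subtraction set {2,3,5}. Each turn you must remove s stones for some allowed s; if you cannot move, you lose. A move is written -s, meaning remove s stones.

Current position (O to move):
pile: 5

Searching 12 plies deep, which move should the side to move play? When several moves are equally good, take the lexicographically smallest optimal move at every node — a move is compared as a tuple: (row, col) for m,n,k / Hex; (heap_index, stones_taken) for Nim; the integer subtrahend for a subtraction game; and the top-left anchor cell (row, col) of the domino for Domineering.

O's best at [5]: -5

[5] O move#1: -2:-1/3, -3:-1/2, -5:+1/0*
[0] end (terminal -1, X#2); searched 5 to 12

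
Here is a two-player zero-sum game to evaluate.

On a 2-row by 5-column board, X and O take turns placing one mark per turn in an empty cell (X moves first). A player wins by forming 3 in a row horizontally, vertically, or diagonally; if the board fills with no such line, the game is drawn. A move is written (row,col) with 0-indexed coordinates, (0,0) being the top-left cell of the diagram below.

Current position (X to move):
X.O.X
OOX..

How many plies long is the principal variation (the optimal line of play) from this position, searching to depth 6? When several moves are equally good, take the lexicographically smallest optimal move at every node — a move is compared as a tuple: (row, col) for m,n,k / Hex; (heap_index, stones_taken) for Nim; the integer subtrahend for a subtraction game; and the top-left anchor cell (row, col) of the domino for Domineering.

ply 1, X at X.O.X/OOX.. | (0,1)=+0→XXO.X/OOX..*; (0,3)=+0→X.OXX/OOX..; (1,3)=+0→X.O.X/OOXX.; (1,4)=+0→X.O.X/OOX.X
ply 2, O at XXO.X/OOX.. | (0,3)=+0→XXOOX/OOX..*; (1,3)=+0→XXO.X/OOXO.; (1,4)=+0→XXO.X/OOX.O
ply 3, X at XXOOX/OOX.. | (1,3)=+0→XXOOX/OOXX.*; (1,4)=+0→XXOOX/OOX.X
ply 4, O at XXOOX/OOXX. | (1,4)=+0→XXOOX/OOXXO*
ply 5: XXOOX/OOXXO is terminal +0 (X); from X.O.X/OOX.. depth 6

PV length from [X.O.X/OOX..]: 4 plies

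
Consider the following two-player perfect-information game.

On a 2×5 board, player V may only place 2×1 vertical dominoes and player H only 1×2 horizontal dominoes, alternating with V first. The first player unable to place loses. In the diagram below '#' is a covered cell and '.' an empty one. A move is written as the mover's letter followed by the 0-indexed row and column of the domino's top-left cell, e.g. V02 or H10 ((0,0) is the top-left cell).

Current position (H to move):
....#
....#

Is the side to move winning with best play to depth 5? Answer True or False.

p1 H@[....#/....#]: H00[##..#/....#]-1 H01[.##.#/....#]+1* H02[..###/....#]-1 H10[....#/##..#]-1 H11[....#/.##.#]+1 H12[....#/..###]-1
p2 V@[.##.#/....#]: V00[###.#/#...#]-1* V03[.####/...##]-1
p3 H@[###.#/#...#]: H11[###.#/###.#]-1 H12[###.#/#.###]+1*
p4 V@[###.#/#.###] terminal -1; root [....#/....#] d5

H winning at [....#/....#]: True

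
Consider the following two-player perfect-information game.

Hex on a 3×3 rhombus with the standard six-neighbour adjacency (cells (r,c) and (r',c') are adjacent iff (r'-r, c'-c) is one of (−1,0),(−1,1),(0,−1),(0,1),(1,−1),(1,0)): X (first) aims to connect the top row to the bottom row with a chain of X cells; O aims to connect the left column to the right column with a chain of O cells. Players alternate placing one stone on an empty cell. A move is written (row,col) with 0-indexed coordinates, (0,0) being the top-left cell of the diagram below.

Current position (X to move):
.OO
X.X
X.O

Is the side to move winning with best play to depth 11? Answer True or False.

[.OO/X.X/X.O] X move#1: (0,0):+1/XOO/X.X/X.O*, (1,1):-1/.OO/XXX/X.O, (2,1):-1/.OO/X.X/XXO
[XOO/X.X/X.O] end (terminal -1, O#2); searched .OO/X.X/X.O to 11

X winning at [.OO/X.X/X.O]: True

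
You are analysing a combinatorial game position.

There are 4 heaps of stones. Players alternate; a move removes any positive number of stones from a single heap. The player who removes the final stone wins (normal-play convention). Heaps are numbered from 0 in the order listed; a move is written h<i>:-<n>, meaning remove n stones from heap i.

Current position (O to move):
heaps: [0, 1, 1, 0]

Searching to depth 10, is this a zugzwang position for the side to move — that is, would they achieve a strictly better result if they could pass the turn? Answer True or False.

[(0,1,1,0)] O move#1: h1:-1:-1/(0,0,1,0)*, h2:-1:-1/(0,1,0,0)
[(0,0,1,0)] X move#2: h2:-1:+1/(0,0,0,0)*
[(0,0,0,0)] end (terminal -1, O#3); searched (0,1,1,0) to 10
if O skipped the turn, X would face:
~ [(0,1,1,0)] X move#1: h1:-1:-1/(0,0,1,0)*, h2:-1:-1/(0,1,0,0)
~ [(0,0,1,0)] O move#2: h2:-1:+1/(0,0,0,0)*
~ [(0,0,0,0)] end (terminal -1, X#3); searched (0,1,1,0) to 10
compare (O): move=-1 vs pass=+1

zugzwang((0,1,1,0), O) = True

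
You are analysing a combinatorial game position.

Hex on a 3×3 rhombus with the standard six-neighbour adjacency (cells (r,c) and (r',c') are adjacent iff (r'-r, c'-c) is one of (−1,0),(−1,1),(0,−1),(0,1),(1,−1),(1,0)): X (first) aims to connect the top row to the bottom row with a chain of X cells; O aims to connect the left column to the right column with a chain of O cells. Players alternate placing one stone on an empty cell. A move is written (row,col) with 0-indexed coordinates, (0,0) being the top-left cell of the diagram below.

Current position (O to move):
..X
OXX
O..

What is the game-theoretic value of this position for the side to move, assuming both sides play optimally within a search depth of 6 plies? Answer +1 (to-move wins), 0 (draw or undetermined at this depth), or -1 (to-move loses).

value(..X/OXX/O.., O) = -1

p1 O@[..X/OXX/O..]: (0,0)[O.X/OXX/O..]-1* (0,1)[.OX/OXX/O..]-1 (2,1)[..X/OXX/OO.]-1 (2,2)[..X/OXX/O.O]-1
p2 X@[O.X/OXX/O..]: (0,1)[OXX/OXX/O..]+1* (2,1)[O.X/OXX/OX.]+1 (2,2)[O.X/OXX/O.X]+1
p3 O@[OXX/OXX/O..]: (2,1)[OXX/OXX/OO.]-1* (2,2)[OXX/OXX/O.O]-1
p4 X@[OXX/OXX/OO.]: (2,2)[OXX/OXX/OOX]+1*
p5 O@[OXX/OXX/OOX] terminal -1; root [..X/OXX/O..] d6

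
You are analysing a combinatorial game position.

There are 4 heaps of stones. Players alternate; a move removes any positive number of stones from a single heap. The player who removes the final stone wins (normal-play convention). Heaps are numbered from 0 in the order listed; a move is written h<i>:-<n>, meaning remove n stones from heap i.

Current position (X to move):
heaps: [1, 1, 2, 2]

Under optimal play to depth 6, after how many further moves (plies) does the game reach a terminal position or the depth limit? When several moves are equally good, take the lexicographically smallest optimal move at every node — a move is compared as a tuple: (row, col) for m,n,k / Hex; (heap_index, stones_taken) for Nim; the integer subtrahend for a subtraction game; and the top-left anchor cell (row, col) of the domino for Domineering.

PV length from [(1,1,2,2)]: 6 plies

[(1,1,2,2)] X move#1: h0:-1:-1/(0,1,2,2)*, h1:-1:-1/(1,0,2,2), h2:-1:-1/(1,1,1,2), h2:-2:-1/(1,1,0,2), h3:-1:-1/(1,1,2,1), h3:-2:-1/(1,1,2,0)
[(0,1,2,2)] O move#2: h1:-1:+1/(0,0,2,2)*, h2:-1:-1/(0,1,1,2), h2:-2:-1/(0,1,0,2), h3:-1:-1/(0,1,2,1), h3:-2:-1/(0,1,2,0)
[(0,0,2,2)] X move#3: h2:-1:-1/(0,0,1,2)*, h2:-2:-1/(0,0,0,2), h3:-1:-1/(0,0,2,1), h3:-2:-1/(0,0,2,0)
[(0,0,1,2)] O move#4: h2:-1:-1/(0,0,0,2), h3:-1:+1/(0,0,1,1)*, h3:-2:-1/(0,0,1,0)
[(0,0,1,1)] X move#5: h2:-1:-1/(0,0,0,1)*, h3:-1:-1/(0,0,1,0)
[(0,0,0,1)] O move#6: h3:-1:+1/(0,0,0,0)*
[(0,0,0,0)] end (terminal -1, X#7); searched (1,1,2,2) to 6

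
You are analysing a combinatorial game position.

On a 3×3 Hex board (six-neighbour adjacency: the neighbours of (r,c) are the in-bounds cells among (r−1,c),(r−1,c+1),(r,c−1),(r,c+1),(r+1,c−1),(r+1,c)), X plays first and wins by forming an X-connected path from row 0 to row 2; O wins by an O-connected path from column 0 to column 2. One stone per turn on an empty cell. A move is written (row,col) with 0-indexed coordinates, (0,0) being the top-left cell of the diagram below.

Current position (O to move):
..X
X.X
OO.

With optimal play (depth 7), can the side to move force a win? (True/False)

[..X/X.X/OO.] O move#1: (0,0):-1/O.X/X.X/OO., (0,1):-1/.OX/X.X/OO., (1,1):-1/..X/XOX/OO., (2,2):+1/..X/X.X/OOO*
[..X/X.X/OOO] end (terminal -1, X#2); searched ..X/X.X/OO. to 7

O winning at [..X/X.X/OO.]: True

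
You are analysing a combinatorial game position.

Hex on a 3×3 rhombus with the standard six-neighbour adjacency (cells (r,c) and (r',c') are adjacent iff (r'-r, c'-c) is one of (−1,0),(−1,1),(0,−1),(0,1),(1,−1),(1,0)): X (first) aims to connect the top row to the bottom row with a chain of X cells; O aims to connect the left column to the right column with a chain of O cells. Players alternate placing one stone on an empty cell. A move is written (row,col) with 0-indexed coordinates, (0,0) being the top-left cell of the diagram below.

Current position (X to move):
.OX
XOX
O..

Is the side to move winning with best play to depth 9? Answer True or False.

[.OX/XOX/O..] X move#1: (0,0):+1/XOX/XOX/O..*, (2,1):+1/.OX/XOX/OX., (2,2):+1/.OX/XOX/O.X
[XOX/XOX/O..] O move#2: (2,1):-1/XOX/XOX/OO.*, (2,2):-1/XOX/XOX/O.O
[XOX/XOX/OO.] X move#3: (2,2):+1/XOX/XOX/OOX*
[XOX/XOX/OOX] end (terminal -1, O#4); searched .OX/XOX/O.. to 9

X winning at [.OX/XOX/O..]: True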